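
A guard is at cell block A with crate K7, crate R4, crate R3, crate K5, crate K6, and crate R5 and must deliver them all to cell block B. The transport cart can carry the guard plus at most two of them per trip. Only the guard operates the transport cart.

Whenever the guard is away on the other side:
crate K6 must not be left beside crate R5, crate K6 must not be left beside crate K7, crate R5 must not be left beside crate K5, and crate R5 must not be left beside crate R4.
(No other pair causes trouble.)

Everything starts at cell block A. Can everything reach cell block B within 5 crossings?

Counting alone: the guard can take at most 2 across per trip to cell block B, so moving all 6 needs at least 3 loaded trips out, with a return between consecutive ones — at least 5 crossings.
The safety rule pushes this higher. Following every safe sequence of crossings, the most of the 6 that can be at cell block B as the transport cart arrives there on crossing 5 is 5 — never all 6.
So the move cannot be finished within 5 crossings. (The shortest complete plan takes 7:)
1. Guard goes to cell block B with crate K7 and crate R5.  [cell block A: crate K5, crate K6, crate R3, crate R4 | cell block B: crate K7, crate R5]
2. Guard goes back to cell block A alone.  [cell block A: crate K5, crate K6, crate R3, crate R4 | cell block B: crate K7, crate R5]
3. Guard goes to cell block B with crate R3.  [cell block A: crate K5, crate K6, crate R4 | cell block B: crate K7, crate R3, crate R5]
4. Guard goes back to cell block A alone.  [cell block A: crate K5, crate K6, crate R4 | cell block B: crate K7, crate R3, crate R5]
5. Guard goes to cell block B with crate K5 and crate R4.  [cell block A: crate K6 | cell block B: crate K5, crate K7, crate R3, crate R4, crate R5]
6. Guard goes back to cell block A with crate R5.  [cell block A: crate K6, crate R5 | cell block B: crate K5, crate K7, crate R3, crate R4]
7. Guard goes to cell block B with crate K6 and crate R5.  [cell block A: — | cell block B: crate K5, crate K6, crate K7, crate R3, crate R4, crate R5]

No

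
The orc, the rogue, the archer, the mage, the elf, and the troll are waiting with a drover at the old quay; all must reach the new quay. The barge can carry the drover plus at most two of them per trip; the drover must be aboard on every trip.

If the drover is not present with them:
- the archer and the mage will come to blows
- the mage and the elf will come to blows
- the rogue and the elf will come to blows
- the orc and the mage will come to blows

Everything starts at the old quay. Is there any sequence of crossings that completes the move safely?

1. Drover goes to the new quay with the mage and the rogue.  [the old quay: the archer, the elf, the orc, the troll | the new quay: the mage, the rogue]
2. Drover goes back to the old quay alone.  [the old quay: the archer, the elf, the orc, the troll | the new quay: the mage, the rogue]
3. Drover goes to the new quay with the troll.  [the old quay: the archer, the elf, the orc | the new quay: the mage, the rogue, the troll]
4. Drover goes back to the old quay alone.  [the old quay: the archer, the elf, the orc | the new quay: the mage, the rogue, the troll]
5. Drover goes to the new quay with the archer and the orc.  [the old quay: the elf | the new quay: the archer, the mage, the orc, the rogue, the troll]
6. Drover goes back to the old quay with the mage.  [the old quay: the elf, the mage | the new quay: the archer, the orc, the rogue, the troll]
7. Drover goes to the new quay with the elf and the mage.  [the old quay: — | the new quay: the archer, the elf, the mage, the orc, the rogue, the troll]

Yes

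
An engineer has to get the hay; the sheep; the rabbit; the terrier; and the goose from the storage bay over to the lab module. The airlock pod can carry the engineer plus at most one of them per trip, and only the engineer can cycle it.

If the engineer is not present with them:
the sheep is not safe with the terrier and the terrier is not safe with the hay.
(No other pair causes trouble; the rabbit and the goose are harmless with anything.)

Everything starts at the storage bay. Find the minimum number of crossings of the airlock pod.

11

Counting alone: the engineer can take at most 1 across per trip to the lab module, so moving all 5 needs at least 5 loaded trips out, with a return between consecutive ones — at least 9 crossings.
The safety rule pushes this higher. Following every safe sequence of crossings, the most of the 5 that can be at the lab module as the airlock pod arrives there on crossing 9 is 4 — never all 5.
So no plan with fewer than 11 crossings exists, and this one achieves 11:
1. Engineer goes to the lab module with the terrier.  [the storage bay: the goose, the hay, the rabbit, the sheep | the lab module: the terrier]
2. Engineer goes back to the storage bay alone.  [the storage bay: the goose, the hay, the rabbit, the sheep | the lab module: the terrier]
3. Engineer goes to the lab module with the hay.  [the storage bay: the goose, the rabbit, the sheep | the lab module: the hay, the terrier]
4. Engineer goes back to the storage bay with the terrier.  [the storage bay: the goose, the rabbit, the sheep, the terrier | the lab module: the hay]
5. Engineer goes to the lab module with the sheep.  [the storage bay: the goose, the rabbit, the terrier | the lab module: the hay, the sheep]
6. Engineer goes back to the storage bay alone.  [the storage bay: the goose, the rabbit, the terrier | the lab module: the hay, the sheep]
7. Engineer goes to the lab module with the rabbit.  [the storage bay: the goose, the terrier | the lab module: the hay, the rabbit, the sheep]
8. Engineer goes back to the storage bay alone.  [the storage bay: the goose, the terrier | the lab module: the hay, the rabbit, the sheep]
9. Engineer goes to the lab module with the goose.  [the storage bay: the terrier | the lab module: the goose, the hay, the rabbit, the sheep]
10. Engineer goes back to the storage bay alone.  [the storage bay: the terrier | the lab module: the goose, the hay, the rabbit, the sheep]
11. Engineer goes to the lab module with the terrier.  [the storage bay: — | the lab module: the goose, the hay, the rabbit, the sheep, the terrier]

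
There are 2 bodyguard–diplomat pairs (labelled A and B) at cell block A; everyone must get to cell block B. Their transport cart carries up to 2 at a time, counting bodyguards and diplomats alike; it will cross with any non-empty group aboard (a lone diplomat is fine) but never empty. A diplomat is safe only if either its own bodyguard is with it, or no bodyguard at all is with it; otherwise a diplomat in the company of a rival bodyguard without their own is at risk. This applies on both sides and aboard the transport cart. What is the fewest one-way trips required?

5

Counting alone: each trip to cell block B takes at most 2 across and each return brings at least 1 back, so after t trips out (and t−1 returns) at most 2t − (t−1) of the 4 are across; that first reaches 4 at t = 3, so at least 5 crossings are needed.
The plan below uses exactly 5 crossings, so it is optimal:
1. bodyguard A and diplomat A cross → cell block B.
2. bodyguard A crosses ← cell block A.
3. bodyguard A and bodyguard B cross → cell block B.
4. bodyguard B crosses ← cell block A.
5. bodyguard B and diplomat B cross → cell block B.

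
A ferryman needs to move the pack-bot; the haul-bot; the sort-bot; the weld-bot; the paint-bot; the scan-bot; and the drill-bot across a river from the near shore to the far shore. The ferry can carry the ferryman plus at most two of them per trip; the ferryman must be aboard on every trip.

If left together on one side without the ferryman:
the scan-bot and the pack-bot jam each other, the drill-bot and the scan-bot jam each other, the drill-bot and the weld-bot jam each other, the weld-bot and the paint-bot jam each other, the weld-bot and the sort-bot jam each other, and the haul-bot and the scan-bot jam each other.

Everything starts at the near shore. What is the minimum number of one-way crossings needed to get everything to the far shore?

Counting alone: the ferryman can take at most 2 across per trip to the far shore, so moving all 7 needs at least 4 loaded trips out, with a return between consecutive ones — at least 7 crossings.
The safety rule pushes this higher. Following every safe sequence of crossings, the most of the 7 that can be at the far shore as the ferry arrives there on crossing 7 is 6 — never all 7.
So no plan with fewer than 9 crossings exists, and this one achieves 9:
1. Ferryman goes to the far shore with the scan-bot and the weld-bot.
2. Ferryman goes back to the near shore alone.
3. Ferryman goes to the far shore with the pack-bot.
4. Ferryman goes back to the near shore with the scan-bot.
5. Ferryman goes to the far shore with the drill-bot and the haul-bot.
6. Ferryman goes back to the near shore with the weld-bot.
7. Ferryman goes to the far shore with the paint-bot and the sort-bot.
8. Ferryman goes back to the near shore alone.
9. Ferryman goes to the far shore with the scan-bot and the weld-bot.

9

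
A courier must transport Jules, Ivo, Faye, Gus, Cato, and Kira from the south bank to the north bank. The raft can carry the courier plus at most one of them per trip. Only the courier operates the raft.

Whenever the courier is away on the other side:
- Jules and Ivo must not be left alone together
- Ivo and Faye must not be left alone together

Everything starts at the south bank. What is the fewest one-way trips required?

Counting alone: the courier can take at most 1 across per trip to the north bank, so moving all 6 needs at least 6 loaded trips out, with a return between consecutive ones — at least 11 crossings.
The safety rule pushes this higher. Following every safe sequence of crossings, the most of the 6 that can be at the north bank as the raft arrives there on crossing 11 is 5 — never all 6.
So no plan with fewer than 13 crossings exists, and this one achieves 13:
1. Courier goes to the north bank with Ivo.  [the south bank: Cato, Faye, Gus, Jules, Kira | the north bank: Ivo]
2. Courier goes back to the south bank alone.  [the south bank: Cato, Faye, Gus, Jules, Kira | the north bank: Ivo]
3. Courier goes to the north bank with Jules.  [the south bank: Cato, Faye, Gus, Kira | the north bank: Ivo, Jules]
4. Courier goes back to the south bank with Ivo.  [the south bank: Cato, Faye, Gus, Ivo, Kira | the north bank: Jules]
5. Courier goes to the north bank with Faye.  [the south bank: Cato, Gus, Ivo, Kira | the north bank: Faye, Jules]
6. Courier goes back to the south bank alone.  [the south bank: Cato, Gus, Ivo, Kira | the north bank: Faye, Jules]
7. Courier goes to the north bank with Gus.  [the south bank: Cato, Ivo, Kira | the north bank: Faye, Gus, Jules]
8. Courier goes back to the south bank alone.  [the south bank: Cato, Ivo, Kira | the north bank: Faye, Gus, Jules]
9. Courier goes to the north bank with Cato.  [the south bank: Ivo, Kira | the north bank: Cato, Faye, Gus, Jules]
10. Courier goes back to the south bank alone.  [the south bank: Ivo, Kira | the north bank: Cato, Faye, Gus, Jules]
11. Courier goes to the north bank with Kira.  [the south bank: Ivo | the north bank: Cato, Faye, Gus, Jules, Kira]
12. Courier goes back to the south bank alone.  [the south bank: Ivo | the north bank: Cato, Faye, Gus, Jules, Kira]
13. Courier goes to the north bank with Ivo.  [the south bank: — | the north bank: Cato, Faye, Gus, Ivo, Jules, Kira]

13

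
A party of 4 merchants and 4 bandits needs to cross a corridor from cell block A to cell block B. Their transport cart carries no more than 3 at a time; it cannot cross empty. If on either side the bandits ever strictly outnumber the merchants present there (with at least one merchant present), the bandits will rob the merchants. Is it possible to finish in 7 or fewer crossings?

Counting alone: each trip to cell block B takes at most 3 across and each return brings at least 1 back, so after t trips out (and t−1 returns) at most 3t − (t−1) of the 8 are across; that first reaches 8 at t = 4, so at least 7 crossings are needed.
The safety rule pushes this higher. Following every safe sequence of crossings, the most of the 8 that can be at cell block B as the transport cart arrives there on crossing 7 is 7 — never all 8.
So the move cannot be finished within 7 crossings. (The shortest complete plan takes 9:)
1. 2 bandits → cell block B.  (cell block A: 4M 2B; cell block B: 0M 2B)
2. 1 bandit ← cell block A.  (cell block A: 4M 3B; cell block B: 0M 1B)
3. 3 bandits → cell block B.  (cell block A: 4M 0B; cell block B: 0M 4B)
4. 1 bandit ← cell block A.  (cell block A: 4M 1B; cell block B: 0M 3B)
5. 3 merchants → cell block B.  (cell block A: 1M 1B; cell block B: 3M 3B)
6. 1 merchant and 1 bandit ← cell block A.  (cell block A: 2M 2B; cell block B: 2M 2B)
7. 2 merchants → cell block B.  (cell block A: 0M 2B; cell block B: 4M 2B)
8. 1 bandit ← cell block A.  (cell block A: 0M 3B; cell block B: 4M 1B)
9. 3 bandits → cell block B.  (cell block A: 0M 0B; cell block B: 4M 4B)

No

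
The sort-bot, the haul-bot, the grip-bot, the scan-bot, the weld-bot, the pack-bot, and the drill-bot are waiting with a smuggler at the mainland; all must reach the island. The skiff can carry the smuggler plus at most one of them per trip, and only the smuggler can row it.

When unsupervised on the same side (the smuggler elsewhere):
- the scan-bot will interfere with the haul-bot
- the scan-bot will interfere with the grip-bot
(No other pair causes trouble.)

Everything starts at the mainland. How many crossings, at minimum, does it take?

15

Counting alone: the smuggler can take at most 1 across per trip to the island, so moving all 7 needs at least 7 loaded trips out, with a return between consecutive ones — at least 13 crossings.
The safety rule pushes this higher. Following every safe sequence of crossings, the most of the 7 that can be at the island as the skiff arrives there on crossing 13 is 6 — never all 7.
So no plan with fewer than 15 crossings exists, and this one achieves 15:
1. Smuggler goes to the island with the scan-bot.
2. Smuggler goes back to the mainland alone.
3. Smuggler goes to the island with the sort-bot.
4. Smuggler goes back to the mainland alone.
5. Smuggler goes to the island with the haul-bot.
6. Smuggler goes back to the mainland with the scan-bot.
7. Smuggler goes to the island with the grip-bot.
8. Smuggler goes back to the mainland alone.
9. Smuggler goes to the island with the weld-bot.
10. Smuggler goes back to the mainland alone.
11. Smuggler goes to the island with the pack-bot.
12. Smuggler goes back to the mainland alone.
13. Smuggler goes to the island with the drill-bot.
14. Smuggler goes back to the mainland alone.
15. Smuggler goes to the island with the scan-bot.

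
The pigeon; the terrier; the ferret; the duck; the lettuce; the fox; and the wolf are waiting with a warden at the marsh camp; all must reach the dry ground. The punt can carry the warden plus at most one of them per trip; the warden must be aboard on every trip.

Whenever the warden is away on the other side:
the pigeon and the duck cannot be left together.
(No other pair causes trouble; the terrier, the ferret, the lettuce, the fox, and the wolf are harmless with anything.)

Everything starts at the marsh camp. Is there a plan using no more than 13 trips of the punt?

Yes — this plan uses 13 crossings (≤ 13):
1. Warden goes to the dry ground with the pigeon.
2. Warden goes back to the marsh camp alone.
3. Warden goes to the dry ground with the terrier.
4. Warden goes back to the marsh camp alone.
5. Warden goes to the dry ground with the ferret.
6. Warden goes back to the marsh camp alone.
7. Warden goes to the dry ground with the lettuce.
8. Warden goes back to the marsh camp alone.
9. Warden goes to the dry ground with the fox.
10. Warden goes back to the marsh camp alone.
11. Warden goes to the dry ground with the wolf.
12. Warden goes back to the marsh camp alone.
13. Warden goes to the dry ground with the duck.

Yes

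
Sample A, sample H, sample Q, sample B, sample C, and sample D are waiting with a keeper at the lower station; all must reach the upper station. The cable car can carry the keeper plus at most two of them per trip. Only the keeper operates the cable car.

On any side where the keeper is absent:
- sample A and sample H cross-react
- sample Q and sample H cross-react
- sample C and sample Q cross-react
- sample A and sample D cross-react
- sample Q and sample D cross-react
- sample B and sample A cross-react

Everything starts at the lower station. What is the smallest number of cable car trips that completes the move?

Counting alone: the keeper can take at most 2 across per trip to the upper station, so moving all 6 needs at least 3 loaded trips out, with a return between consecutive ones — at least 5 crossings.
The safety rule pushes this higher. Following every safe sequence of crossings, the most of the 6 that can be at the upper station as the cable car arrives there on crossing 5 is 4 — never all 6.
So no plan with fewer than 7 crossings exists, and this one achieves 7:
1. Keeper goes to the upper station with sample A and sample Q.
2. Keeper goes back to the lower station alone.
3. Keeper goes to the upper station with sample B and sample H.
4. Keeper goes back to the lower station with sample A and sample Q.
5. Keeper goes to the upper station with sample C and sample D.
6. Keeper goes back to the lower station alone.
7. Keeper goes to the upper station with sample A and sample Q.

7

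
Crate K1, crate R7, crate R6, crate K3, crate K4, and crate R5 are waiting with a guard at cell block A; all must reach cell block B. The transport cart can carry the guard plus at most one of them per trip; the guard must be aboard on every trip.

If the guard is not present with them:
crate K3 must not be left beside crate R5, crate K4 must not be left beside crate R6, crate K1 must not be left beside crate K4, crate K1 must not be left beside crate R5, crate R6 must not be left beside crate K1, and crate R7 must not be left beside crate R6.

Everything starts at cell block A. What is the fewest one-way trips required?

impossible

Whatever the first load, the items left behind include a forbidden pair without the guard. No opening move is safe, so no plan exists.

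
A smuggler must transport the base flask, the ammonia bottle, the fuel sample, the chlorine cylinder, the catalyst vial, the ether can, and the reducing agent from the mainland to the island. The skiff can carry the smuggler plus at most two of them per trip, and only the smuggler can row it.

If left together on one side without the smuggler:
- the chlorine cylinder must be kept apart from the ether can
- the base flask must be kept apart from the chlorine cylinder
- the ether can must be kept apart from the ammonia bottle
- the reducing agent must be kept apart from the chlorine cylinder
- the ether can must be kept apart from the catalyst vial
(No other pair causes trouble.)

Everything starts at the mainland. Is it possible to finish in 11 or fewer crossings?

Yes — this plan uses 9 crossings (≤ 11):
1. Smuggler goes to the island with the chlorine cylinder and the ether can.  [the mainland: the ammonia bottle, the base flask, the catalyst vial, the fuel sample, the reducing agent | the island: the chlorine cylinder, the ether can]
2. Smuggler goes back to the mainland with the chlorine cylinder.  [the mainland: the ammonia bottle, the base flask, the catalyst vial, the chlorine cylinder, the fuel sample, the reducing agent | the island: the ether can]
3. Smuggler goes to the island with the base flask and the chlorine cylinder.  [the mainland: the ammonia bottle, the catalyst vial, the fuel sample, the reducing agent | the island: the base flask, the chlorine cylinder, the ether can]
4. Smuggler goes back to the mainland with the chlorine cylinder.  [the mainland: the ammonia bottle, the catalyst vial, the chlorine cylinder, the fuel sample, the reducing agent | the island: the base flask, the ether can]
5. Smuggler goes to the island with the fuel sample and the reducing agent.  [the mainland: the ammonia bottle, the catalyst vial, the chlorine cylinder | the island: the base flask, the ether can, the fuel sample, the reducing agent]
6. Smuggler goes back to the mainland alone.  [the mainland: the ammonia bottle, the catalyst vial, the chlorine cylinder | the island: the base flask, the ether can, the fuel sample, the reducing agent]
7. Smuggler goes to the island with the ammonia bottle and the catalyst vial.  [the mainland: the chlorine cylinder | the island: the ammonia bottle, the base flask, the catalyst vial, the ether can, the fuel sample, the reducing agent]
8. Smuggler goes back to the mainland with the ether can.  [the mainland: the chlorine cylinder, the ether can | the island: the ammonia bottle, the base flask, the catalyst vial, the fuel sample, the reducing agent]
9. Smuggler goes to the island with the chlorine cylinder and the ether can.  [the mainland: — | the island: the ammonia bottle, the base flask, the catalyst vial, the chlorine cylinder, the ether can, the fuel sample, the reducing agent]

Yes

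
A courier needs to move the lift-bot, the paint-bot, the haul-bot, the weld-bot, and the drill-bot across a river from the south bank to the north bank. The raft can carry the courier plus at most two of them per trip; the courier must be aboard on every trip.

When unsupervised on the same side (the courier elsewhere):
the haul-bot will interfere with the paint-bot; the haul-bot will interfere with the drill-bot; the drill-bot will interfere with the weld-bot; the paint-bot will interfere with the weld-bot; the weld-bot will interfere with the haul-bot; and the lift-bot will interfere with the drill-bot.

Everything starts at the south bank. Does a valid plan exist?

Whatever the first load, the items left behind include a forbidden pair without the courier. No opening move is safe, so no plan exists.

No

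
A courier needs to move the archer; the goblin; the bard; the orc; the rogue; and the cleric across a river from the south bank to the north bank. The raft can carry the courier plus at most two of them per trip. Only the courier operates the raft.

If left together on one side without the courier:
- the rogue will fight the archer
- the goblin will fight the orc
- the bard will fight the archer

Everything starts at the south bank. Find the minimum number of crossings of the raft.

7

Counting alone: the courier can take at most 2 across per trip to the north bank, so moving all 6 needs at least 3 loaded trips out, with a return between consecutive ones — at least 5 crossings.
The safety rule pushes this higher. Following every safe sequence of crossings, the most of the 6 that can be at the north bank as the raft arrives there on crossing 5 is 5 — never all 6.
So no plan with fewer than 7 crossings exists, and this one achieves 7:
1. Courier goes to the north bank with the archer and the goblin.
2. Courier goes back to the south bank alone.
3. Courier goes to the north bank with the bard.
4. Courier goes back to the south bank with the archer.
5. Courier goes to the north bank with the cleric and the rogue.
6. Courier goes back to the south bank alone.
7. Courier goes to the north bank with the archer and the orc.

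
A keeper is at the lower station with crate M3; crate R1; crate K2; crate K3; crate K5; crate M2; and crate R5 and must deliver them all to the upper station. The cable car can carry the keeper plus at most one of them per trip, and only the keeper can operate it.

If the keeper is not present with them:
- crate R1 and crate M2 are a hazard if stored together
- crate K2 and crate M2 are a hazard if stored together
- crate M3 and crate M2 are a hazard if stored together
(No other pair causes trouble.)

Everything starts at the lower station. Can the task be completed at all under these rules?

No

Following every safe sequence of crossings from the start, the most of the 7 that can be at the upper station as the cable car arrives there on crossings 1, 3, 5, 7, 9 is 1, 2, 3, 4, 5 respectively; the best ever achieved is 5 of 7.
From crossing 11 on, no configuration arises that was not already reachable earlier: only 72 distinct safe configurations (who is on which side, and where the cable car is) can ever be reached, none of them has everyone across, and every continuation just revisits them. So no valid plan exists.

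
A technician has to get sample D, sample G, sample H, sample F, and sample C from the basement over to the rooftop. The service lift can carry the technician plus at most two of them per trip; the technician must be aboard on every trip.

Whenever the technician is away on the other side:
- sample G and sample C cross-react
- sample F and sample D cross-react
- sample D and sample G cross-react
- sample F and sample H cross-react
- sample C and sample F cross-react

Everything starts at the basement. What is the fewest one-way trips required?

Counting alone: the technician can take at most 2 across per trip to the rooftop, so moving all 5 needs at least 3 loaded trips out, with a return between consecutive ones — at least 5 crossings.
The safety rule pushes this higher. Following every safe sequence of crossings, the most of the 5 that can be at the rooftop as the service lift arrives there on crossing 5 is 4 — never all 5.
So no plan with fewer than 7 crossings exists, and this one achieves 7:
1. Technician goes to the rooftop with sample F and sample G.  [the basement: sample C, sample D, sample H | the rooftop: sample F, sample G]
2. Technician goes back to the basement alone.  [the basement: sample C, sample D, sample H | the rooftop: sample F, sample G]
3. Technician goes to the rooftop with sample D.  [the basement: sample C, sample H | the rooftop: sample D, sample F, sample G]
4. Technician goes back to the basement with sample F and sample G.  [the basement: sample C, sample F, sample G, sample H | the rooftop: sample D]
5. Technician goes to the rooftop with sample C and sample H.  [the basement: sample F, sample G | the rooftop: sample C, sample D, sample H]
6. Technician goes back to the basement alone.  [the basement: sample F, sample G | the rooftop: sample C, sample D, sample H]
7. Technician goes to the rooftop with sample F and sample G.  [the basement: — | the rooftop: sample C, sample D, sample F, sample G, sample H]

7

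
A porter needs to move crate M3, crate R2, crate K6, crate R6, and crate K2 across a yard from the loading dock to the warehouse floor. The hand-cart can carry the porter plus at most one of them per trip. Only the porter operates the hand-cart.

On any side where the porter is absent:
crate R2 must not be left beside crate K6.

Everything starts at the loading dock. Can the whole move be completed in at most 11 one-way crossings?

Yes — this plan uses 9 crossings (≤ 11):
1. Porter goes to the warehouse floor with crate R2.  [the loading dock: crate K2, crate K6, crate M3, crate R6 | the warehouse floor: crate R2]
2. Porter goes back to the loading dock alone.  [the loading dock: crate K2, crate K6, crate M3, crate R6 | the warehouse floor: crate R2]
3. Porter goes to the warehouse floor with crate M3.  [the loading dock: crate K2, crate K6, crate R6 | the warehouse floor: crate M3, crate R2]
4. Porter goes back to the loading dock alone.  [the loading dock: crate K2, crate K6, crate R6 | the warehouse floor: crate M3, crate R2]
5. Porter goes to the warehouse floor with crate R6.  [the loading dock: crate K2, crate K6 | the warehouse floor: crate M3, crate R2, crate R6]
6. Porter goes back to the loading dock alone.  [the loading dock: crate K2, crate K6 | the warehouse floor: crate M3, crate R2, crate R6]
7. Porter goes to the warehouse floor with crate K2.  [the loading dock: crate K6 | the warehouse floor: crate K2, crate M3, crate R2, crate R6]
8. Porter goes back to the loading dock alone.  [the loading dock: crate K6 | the warehouse floor: crate K2, crate M3, crate R2, crate R6]
9. Porter goes to the warehouse floor with crate K6.  [the loading dock: — | the warehouse floor: crate K2, crate K6, crate M3, crate R2, crate R6]

Yes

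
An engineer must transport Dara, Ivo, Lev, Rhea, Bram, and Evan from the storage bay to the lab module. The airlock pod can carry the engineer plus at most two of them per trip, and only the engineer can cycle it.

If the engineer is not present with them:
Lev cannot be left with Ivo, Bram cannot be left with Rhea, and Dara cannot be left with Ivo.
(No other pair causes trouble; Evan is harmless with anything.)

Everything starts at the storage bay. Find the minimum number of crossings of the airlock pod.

7

Counting alone: the engineer can take at most 2 across per trip to the lab module, so moving all 6 needs at least 3 loaded trips out, with a return between consecutive ones — at least 5 crossings.
The safety rule pushes this higher. Following every safe sequence of crossings, the most of the 6 that can be at the lab module as the airlock pod arrives there on crossing 5 is 5 — never all 6.
So no plan with fewer than 7 crossings exists, and this one achieves 7:
1. Engineer goes to the lab module with Ivo and Rhea.
2. Engineer goes back to the storage bay alone.
3. Engineer goes to the lab module with Dara.
4. Engineer goes back to the storage bay with Ivo.
5. Engineer goes to the lab module with Evan and Lev.
6. Engineer goes back to the storage bay alone.
7. Engineer goes to the lab module with Bram and Ivo.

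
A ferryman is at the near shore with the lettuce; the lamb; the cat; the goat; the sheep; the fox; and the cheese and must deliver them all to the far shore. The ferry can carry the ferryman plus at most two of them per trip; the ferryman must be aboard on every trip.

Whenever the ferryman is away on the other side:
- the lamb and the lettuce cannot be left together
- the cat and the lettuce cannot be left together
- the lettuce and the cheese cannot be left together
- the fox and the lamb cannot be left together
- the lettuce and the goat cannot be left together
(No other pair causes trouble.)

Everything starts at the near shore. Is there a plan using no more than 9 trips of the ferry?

Yes

Yes — this plan uses 9 crossings (≤ 9):
1. Ferryman goes to the far shore with the lamb and the lettuce.  [the near shore: the cat, the cheese, the fox, the goat, the sheep | the far shore: the lamb, the lettuce]
2. Ferryman goes back to the near shore with the lettuce.  [the near shore: the cat, the cheese, the fox, the goat, the lettuce, the sheep | the far shore: the lamb]
3. Ferryman goes to the far shore with the cat and the lettuce.  [the near shore: the cheese, the fox, the goat, the sheep | the far shore: the cat, the lamb, the lettuce]
4. Ferryman goes back to the near shore with the lettuce.  [the near shore: the cheese, the fox, the goat, the lettuce, the sheep | the far shore: the cat, the lamb]
5. Ferryman goes to the far shore with the goat and the lettuce.  [the near shore: the cheese, the fox, the sheep | the far shore: the cat, the goat, the lamb, the lettuce]
6. Ferryman goes back to the near shore with the lettuce.  [the near shore: the cheese, the fox, the lettuce, the sheep | the far shore: the cat, the goat, the lamb]
7. Ferryman goes to the far shore with the cheese and the sheep.  [the near shore: the fox, the lettuce | the far shore: the cat, the cheese, the goat, the lamb, the sheep]
8. Ferryman goes back to the near shore alone.  [the near shore: the fox, the lettuce | the far shore: the cat, the cheese, the goat, the lamb, the sheep]
9. Ferryman goes to the far shore with the fox and the lettuce.  [the near shore: — | the far shore: the cat, the cheese, the fox, the goat, the lamb, the lettuce, the sheep]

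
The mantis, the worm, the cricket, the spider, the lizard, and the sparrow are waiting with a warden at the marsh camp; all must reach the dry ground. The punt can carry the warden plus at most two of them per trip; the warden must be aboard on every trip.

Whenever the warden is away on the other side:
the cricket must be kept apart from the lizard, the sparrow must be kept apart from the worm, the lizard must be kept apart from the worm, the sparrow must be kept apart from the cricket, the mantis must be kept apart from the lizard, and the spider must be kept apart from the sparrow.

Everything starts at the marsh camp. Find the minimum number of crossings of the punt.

7

Counting alone: the warden can take at most 2 across per trip to the dry ground, so moving all 6 needs at least 3 loaded trips out, with a return between consecutive ones — at least 5 crossings.
The safety rule pushes this higher. Following every safe sequence of crossings, the most of the 6 that can be at the dry ground as the punt arrives there on crossing 5 is 4 — never all 6.
So no plan with fewer than 7 crossings exists, and this one achieves 7:
1. Warden goes to the dry ground with the lizard and the sparrow.
2. Warden goes back to the marsh camp alone.
3. Warden goes to the dry ground with the mantis and the worm.
4. Warden goes back to the marsh camp with the lizard and the sparrow.
5. Warden goes to the dry ground with the cricket and the spider.
6. Warden goes back to the marsh camp alone.
7. Warden goes to the dry ground with the lizard and the sparrow.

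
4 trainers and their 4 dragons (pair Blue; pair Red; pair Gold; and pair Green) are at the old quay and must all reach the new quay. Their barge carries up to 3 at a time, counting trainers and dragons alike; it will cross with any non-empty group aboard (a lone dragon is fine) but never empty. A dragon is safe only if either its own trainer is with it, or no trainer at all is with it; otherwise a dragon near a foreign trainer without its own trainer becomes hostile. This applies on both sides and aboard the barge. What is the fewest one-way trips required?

9

Counting alone: each trip to the new quay takes at most 3 across and each return brings at least 1 back, so after t trips out (and t−1 returns) at most 3t − (t−1) of the 8 are across; that first reaches 8 at t = 4, so at least 7 crossings are needed.
The safety rule pushes this higher. Following every safe sequence of crossings, the most of the 8 that can be at the new quay as the barge arrives there on crossing 7 is 7 — never all 8.
So no plan with fewer than 9 crossings exists, and this one achieves 9:
1. dragon Blue and trainer Blue cross → the new quay.
2. trainer Blue crosses ← the old quay.
3. dragon Red, trainer Blue, and trainer Red cross → the new quay.
4. dragon Blue and trainer Blue cross ← the old quay.
5. trainer Blue, trainer Gold, and trainer Green cross → the new quay.
6. dragon Red crosses ← the old quay.
7. dragon Blue and dragon Red cross → the new quay.
8. dragon Blue crosses ← the old quay.
9. dragon Blue, dragon Gold, and dragon Green cross → the new quay.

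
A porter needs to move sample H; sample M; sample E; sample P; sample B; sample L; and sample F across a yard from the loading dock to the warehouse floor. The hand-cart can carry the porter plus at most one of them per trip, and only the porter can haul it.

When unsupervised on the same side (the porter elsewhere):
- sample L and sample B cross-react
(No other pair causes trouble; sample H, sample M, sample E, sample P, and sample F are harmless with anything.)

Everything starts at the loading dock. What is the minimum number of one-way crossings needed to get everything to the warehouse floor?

13

Counting alone: the porter can take at most 1 across per trip to the warehouse floor, so moving all 7 needs at least 7 loaded trips out, with a return between consecutive ones — at least 13 crossings.
The plan below uses exactly 13 crossings, so it is optimal:
1. Porter goes to the warehouse floor with sample B.
2. Porter goes back to the loading dock alone.
3. Porter goes to the warehouse floor with sample H.
4. Porter goes back to the loading dock alone.
5. Porter goes to the warehouse floor with sample M.
6. Porter goes back to the loading dock alone.
7. Porter goes to the warehouse floor with sample E.
8. Porter goes back to the loading dock alone.
9. Porter goes to the warehouse floor with sample P.
10. Porter goes back to the loading dock alone.
11. Porter goes to the warehouse floor with sample F.
12. Porter goes back to the loading dock alone.
13. Porter goes to the warehouse floor with sample L.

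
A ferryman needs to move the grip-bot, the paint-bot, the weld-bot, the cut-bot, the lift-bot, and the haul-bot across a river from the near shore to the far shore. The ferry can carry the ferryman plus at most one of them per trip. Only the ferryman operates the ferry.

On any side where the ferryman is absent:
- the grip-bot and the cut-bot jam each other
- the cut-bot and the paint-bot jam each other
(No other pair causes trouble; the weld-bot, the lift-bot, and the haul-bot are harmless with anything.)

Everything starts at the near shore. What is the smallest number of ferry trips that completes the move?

Counting alone: the ferryman can take at most 1 across per trip to the far shore, so moving all 6 needs at least 6 loaded trips out, with a return between consecutive ones — at least 11 crossings.
The safety rule pushes this higher. Following every safe sequence of crossings, the most of the 6 that can be at the far shore as the ferry arrives there on crossing 11 is 5 — never all 6.
So no plan with fewer than 13 crossings exists, and this one achieves 13:
1. Ferryman goes to the far shore with the cut-bot.  [the near shore: the grip-bot, the haul-bot, the lift-bot, the paint-bot, the weld-bot | the far shore: the cut-bot]
2. Ferryman goes back to the near shore alone.  [the near shore: the grip-bot, the haul-bot, the lift-bot, the paint-bot, the weld-bot | the far shore: the cut-bot]
3. Ferryman goes to the far shore with the grip-bot.  [the near shore: the haul-bot, the lift-bot, the paint-bot, the weld-bot | the far shore: the cut-bot, the grip-bot]
4. Ferryman goes back to the near shore with the cut-bot.  [the near shore: the cut-bot, the haul-bot, the lift-bot, the paint-bot, the weld-bot | the far shore: the grip-bot]
5. Ferryman goes to the far shore with the paint-bot.  [the near shore: the cut-bot, the haul-bot, the lift-bot, the weld-bot | the far shore: the grip-bot, the paint-bot]
6. Ferryman goes back to the near shore alone.  [the near shore: the cut-bot, the haul-bot, the lift-bot, the weld-bot | the far shore: the grip-bot, the paint-bot]
7. Ferryman goes to the far shore with the weld-bot.  [the near shore: the cut-bot, the haul-bot, the lift-bot | the far shore: the grip-bot, the paint-bot, the weld-bot]
8. Ferryman goes back to the near shore alone.  [the near shore: the cut-bot, the haul-bot, the lift-bot | the far shore: the grip-bot, the paint-bot, the weld-bot]
9. Ferryman goes to the far shore with the lift-bot.  [the near shore: the cut-bot, the haul-bot | the far shore: the grip-bot, the lift-bot, the paint-bot, the weld-bot]
10. Ferryman goes back to the near shore alone.  [the near shore: the cut-bot, the haul-bot | the far shore: the grip-bot, the lift-bot, the paint-bot, the weld-bot]
11. Ferryman goes to the far shore with the haul-bot.  [the near shore: the cut-bot | the far shore: the grip-bot, the haul-bot, the lift-bot, the paint-bot, the weld-bot]
12. Ferryman goes back to the near shore alone.  [the near shore: the cut-bot | the far shore: the grip-bot, the haul-bot, the lift-bot, the paint-bot, the weld-bot]
13. Ferryman goes to the far shore with the cut-bot.  [the near shore: — | the far shore: the cut-bot, the grip-bot, the haul-bot, the lift-bot, the paint-bot, the weld-bot]

13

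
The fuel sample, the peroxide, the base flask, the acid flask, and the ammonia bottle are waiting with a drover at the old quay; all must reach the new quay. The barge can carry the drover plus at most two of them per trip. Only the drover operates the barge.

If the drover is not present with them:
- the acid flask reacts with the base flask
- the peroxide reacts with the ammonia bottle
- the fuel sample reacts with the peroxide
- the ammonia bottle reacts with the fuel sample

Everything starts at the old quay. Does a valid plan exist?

Whatever the first load, the items left behind include a forbidden pair without the drover. No opening move is safe, so no plan exists.

No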